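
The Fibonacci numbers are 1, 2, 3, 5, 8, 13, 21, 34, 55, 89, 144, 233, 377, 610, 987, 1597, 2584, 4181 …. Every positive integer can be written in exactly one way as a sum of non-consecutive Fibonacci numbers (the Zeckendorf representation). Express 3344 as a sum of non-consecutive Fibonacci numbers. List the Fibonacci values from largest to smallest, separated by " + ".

2584 + 610 + 144 + 5 + 1

3344 − 2584 = 760
760 − 610 = 150
150 − 144 = 6
6 − 5 = 1
1 − 1 = 0
So 3344 = 2584 + 610 + 144 + 5 + 1, with no two terms consecutive in the sequence.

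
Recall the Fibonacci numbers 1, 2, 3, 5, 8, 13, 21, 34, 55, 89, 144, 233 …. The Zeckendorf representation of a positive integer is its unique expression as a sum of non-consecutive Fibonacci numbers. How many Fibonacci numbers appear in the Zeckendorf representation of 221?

4

144 ≤ 221 < 233, so take 144; remainder 77
55 ≤ 77 < 89, so take 55; remainder 22
21 ≤ 22 < 34, so take 21; remainder 1
1 ≤ 1 < 2, so take 1; remainder 0
221 = 144 + 55 + 21 + 1, which has 4 terms.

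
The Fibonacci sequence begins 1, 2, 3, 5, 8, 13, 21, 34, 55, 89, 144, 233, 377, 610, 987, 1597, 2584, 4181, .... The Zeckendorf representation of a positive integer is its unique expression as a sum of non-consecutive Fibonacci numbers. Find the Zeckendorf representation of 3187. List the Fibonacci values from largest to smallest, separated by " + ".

2584 + 377 + 144 + 55 + 21 + 5 + 1

2584 ≤ 3187 < 4181, so take 2584; remainder 603
377 ≤ 603 < 610, so take 377; remainder 226
144 ≤ 226 < 233, so take 144; remainder 82
55 ≤ 82 < 89, so take 55; remainder 27
21 ≤ 27 < 34, so take 21; remainder 6
5 ≤ 6 < 8, so take 5; remainder 1
1 ≤ 1 < 2, so take 1; remainder 0
So 3187 = 2584 + 377 + 144 + 55 + 21 + 5 + 1, with no two terms consecutive in the sequence.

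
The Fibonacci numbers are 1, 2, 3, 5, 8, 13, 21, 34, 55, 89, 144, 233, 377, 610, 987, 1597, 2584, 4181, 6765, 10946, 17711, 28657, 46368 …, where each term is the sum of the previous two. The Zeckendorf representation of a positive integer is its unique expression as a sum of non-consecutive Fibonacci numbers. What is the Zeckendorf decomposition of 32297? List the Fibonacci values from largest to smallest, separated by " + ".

Repeatedly subtract the largest Fibonacci number that fits:
32297 − 28657 = 3640
3640 − 2584 = 1056
1056 − 987 = 69
69 − 55 = 14
14 − 13 = 1
1 − 1 = 0
So 32297 = 28657 + 2584 + 987 + 55 + 13 + 1, with no two terms consecutive in the sequence.

28657 + 2584 + 987 + 55 + 13 + 1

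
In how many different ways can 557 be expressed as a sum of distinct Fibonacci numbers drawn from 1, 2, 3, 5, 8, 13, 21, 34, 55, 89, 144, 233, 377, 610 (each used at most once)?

Each representation comes from the Zeckendorf form by replacing some F_k with F_{k−1} + F_{k−2} where possible.
557 = 377+144+34+2 = 377+144+21+13+2 = 377+89+55+34+2 = 377+144+21+8+5+2 = 377+89+55+21+13+2 = … (4 more), for 9 in all.

9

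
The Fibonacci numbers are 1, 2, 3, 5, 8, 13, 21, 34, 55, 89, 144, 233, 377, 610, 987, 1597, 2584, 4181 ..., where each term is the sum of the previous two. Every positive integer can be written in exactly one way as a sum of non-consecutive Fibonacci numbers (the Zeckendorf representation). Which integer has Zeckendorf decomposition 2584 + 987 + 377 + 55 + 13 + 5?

4021

2584 + 987 + 377 + 55 + 13 + 5 = 4021.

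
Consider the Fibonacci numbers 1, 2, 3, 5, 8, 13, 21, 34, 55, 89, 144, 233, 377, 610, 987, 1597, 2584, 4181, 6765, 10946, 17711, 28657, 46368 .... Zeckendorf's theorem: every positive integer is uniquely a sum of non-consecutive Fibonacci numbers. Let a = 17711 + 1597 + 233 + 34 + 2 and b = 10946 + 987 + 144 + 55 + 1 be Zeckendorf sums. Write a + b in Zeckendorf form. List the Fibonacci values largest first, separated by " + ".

28657 + 2584 + 377 + 89 + 3

The two numbers are 19577 and 12133, so their sum is 31710.
subtract 28657 from 31710: 3053 remains
subtract 2584 from 3053: 469 remains
subtract 377 from 469: 92 remains
subtract 89 from 92: 3 remains
subtract 3 from 3: 0 remains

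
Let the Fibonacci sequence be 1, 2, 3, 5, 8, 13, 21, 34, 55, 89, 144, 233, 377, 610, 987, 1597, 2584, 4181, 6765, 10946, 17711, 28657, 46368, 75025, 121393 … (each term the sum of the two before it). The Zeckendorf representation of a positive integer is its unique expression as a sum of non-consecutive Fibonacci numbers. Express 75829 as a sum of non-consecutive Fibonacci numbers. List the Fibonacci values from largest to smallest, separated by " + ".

75025 + 610 + 144 + 34 + 13 + 3

largest Fibonacci ≤ 75829 is 75025; 75829 − 75025 = 804
largest Fibonacci ≤ 804 is 610; 804 − 610 = 194
largest Fibonacci ≤ 194 is 144; 194 − 144 = 50
largest Fibonacci ≤ 50 is 34; 50 − 34 = 16
largest Fibonacci ≤ 16 is 13; 16 − 13 = 3
largest Fibonacci ≤ 3 is 3; 3 − 3 = 0
So 75829 = 75025 + 610 + 144 + 34 + 13 + 3, with no two terms consecutive in the sequence.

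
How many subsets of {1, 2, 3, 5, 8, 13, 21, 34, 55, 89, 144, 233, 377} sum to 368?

Each representation comes from the Zeckendorf form by replacing some F_k with F_{k−1} + F_{k−2} where possible.
368 = 233+89+34+8+3+1 = 233+89+21+13+8+3+1 = 233+55+34+21+13+8+3+1 = 144+89+55+34+21+13+8+3+1 — 4 representations.

4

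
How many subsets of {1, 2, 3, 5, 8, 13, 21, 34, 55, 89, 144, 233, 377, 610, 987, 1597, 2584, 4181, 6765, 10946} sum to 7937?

Starting from the Zeckendorf form and repeatedly splitting a term F_k into F_{k−1} + F_{k−2} (when neither is already used) reaches every representation.
7937 = 6765+987+144+34+5+2 = 6765+987+144+21+13+5+2 = 6765+987+89+55+34+5+2 = 6765+610+377+144+34+5+2 = … (22 more), for 26 in all.

26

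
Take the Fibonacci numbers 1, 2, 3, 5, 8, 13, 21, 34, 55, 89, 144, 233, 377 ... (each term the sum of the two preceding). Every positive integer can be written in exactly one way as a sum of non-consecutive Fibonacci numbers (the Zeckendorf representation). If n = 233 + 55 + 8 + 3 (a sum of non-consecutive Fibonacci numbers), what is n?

299

233 + 55 + 8 + 3 = 299.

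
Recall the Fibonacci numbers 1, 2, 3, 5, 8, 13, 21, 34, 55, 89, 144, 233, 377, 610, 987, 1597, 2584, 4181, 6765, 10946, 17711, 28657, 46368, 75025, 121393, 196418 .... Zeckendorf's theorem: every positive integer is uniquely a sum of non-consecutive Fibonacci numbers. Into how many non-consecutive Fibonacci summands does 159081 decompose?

8

take 121393 (≤ 159081); 159081 − 121393 = 37688
take 28657 (≤ 37688); 37688 − 28657 = 9031
take 6765 (≤ 9031); 9031 − 6765 = 2266
take 1597 (≤ 2266); 2266 − 1597 = 669
take 610 (≤ 669); 669 − 610 = 59
take 55 (≤ 59); 59 − 55 = 4
take 3 (≤ 4); 4 − 3 = 1
take 1 (≤ 1); 1 − 1 = 0
159081 = 121393 + 28657 + 6765 + 1597 + 610 + 55 + 3 + 1, which has 8 terms.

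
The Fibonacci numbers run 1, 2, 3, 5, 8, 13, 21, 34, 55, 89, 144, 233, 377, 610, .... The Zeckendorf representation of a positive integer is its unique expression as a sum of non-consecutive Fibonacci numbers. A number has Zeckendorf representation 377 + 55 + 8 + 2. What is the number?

377 + 55 + 8 + 2 = 442.

442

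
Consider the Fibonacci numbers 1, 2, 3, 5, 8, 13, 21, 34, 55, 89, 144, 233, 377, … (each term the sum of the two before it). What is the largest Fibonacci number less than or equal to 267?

233

233 ≤ 267 < 377, so the largest Fibonacci number not exceeding 267 is 233.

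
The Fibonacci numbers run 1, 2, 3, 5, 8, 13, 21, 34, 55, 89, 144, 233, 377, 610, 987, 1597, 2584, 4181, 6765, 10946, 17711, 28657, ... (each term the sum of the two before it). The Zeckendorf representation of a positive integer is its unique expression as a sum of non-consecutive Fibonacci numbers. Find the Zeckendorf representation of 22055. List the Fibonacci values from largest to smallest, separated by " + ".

17711 + 4181 + 144 + 13 + 5 + 1

Greedy algorithm:
largest Fibonacci ≤ 22055 is 17711; 22055 − 17711 = 4344
largest Fibonacci ≤ 4344 is 4181; 4344 − 4181 = 163
largest Fibonacci ≤ 163 is 144; 163 − 144 = 19
largest Fibonacci ≤ 19 is 13; 19 − 13 = 6
largest Fibonacci ≤ 6 is 5; 6 − 5 = 1
largest Fibonacci ≤ 1 is 1; 1 − 1 = 0
So 22055 = 17711 + 4181 + 144 + 13 + 5 + 1, with no two terms consecutive in the sequence.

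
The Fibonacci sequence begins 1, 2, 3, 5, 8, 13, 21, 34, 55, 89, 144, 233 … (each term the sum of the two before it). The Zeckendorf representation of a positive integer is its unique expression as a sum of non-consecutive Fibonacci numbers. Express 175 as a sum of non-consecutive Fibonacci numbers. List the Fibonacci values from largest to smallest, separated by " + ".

144 + 21 + 8 + 2

Greedily peel off the largest Fibonacci term at each step:
largest Fibonacci ≤ 175 is 144; 175 − 144 = 31
largest Fibonacci ≤ 31 is 21; 31 − 21 = 10
largest Fibonacci ≤ 10 is 8; 10 − 8 = 2
largest Fibonacci ≤ 2 is 2; 2 − 2 = 0
So 175 = 144 + 21 + 8 + 2, with no two terms consecutive in the sequence.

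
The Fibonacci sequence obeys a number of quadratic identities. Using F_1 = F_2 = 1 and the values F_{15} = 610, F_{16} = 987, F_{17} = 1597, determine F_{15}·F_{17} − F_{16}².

1

610·1597 − 987² = 974170 − 974169 = 1. (Cassini's identity: F_{k−1}F_{k+1} − F_k² = (−1)^k.)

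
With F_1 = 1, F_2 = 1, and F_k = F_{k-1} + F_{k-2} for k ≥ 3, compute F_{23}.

Iterating the recurrence up to F_{18} = 2584 and F_{17} = 1597:
F_{19} = F_{18} + F_{17} = 2584 + 1597 = 4181
F_{20} = F_{19} + F_{18} = 4181 + 2584 = 6765
F_{21} = F_{20} + F_{19} = 6765 + 4181 = 10946
F_{22} = F_{21} + F_{20} = 10946 + 6765 = 17711
F_{23} = F_{22} + F_{21} = 17711 + 10946 = 28657

28657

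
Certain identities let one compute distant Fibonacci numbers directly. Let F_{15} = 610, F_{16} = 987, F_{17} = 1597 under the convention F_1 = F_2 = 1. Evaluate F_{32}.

By the addition formula F_{m+n} = F_m F_{n+1} + F_{m−1} F_n with m=17, n=15: F_{32} = 1597·987 + 987·610 = 1576239 + 602070 = 2178309.

2178309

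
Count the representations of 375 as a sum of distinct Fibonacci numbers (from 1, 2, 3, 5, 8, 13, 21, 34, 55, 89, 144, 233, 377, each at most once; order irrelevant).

Each representation comes from the Zeckendorf form by replacing some F_k with F_{k−1} + F_{k−2} where possible.
375 = 233+89+34+13+5+1 = 233+89+34+13+3+2+1 = 233+89+34+8+5+3+2+1 = … (3 more), for 6 in all.

6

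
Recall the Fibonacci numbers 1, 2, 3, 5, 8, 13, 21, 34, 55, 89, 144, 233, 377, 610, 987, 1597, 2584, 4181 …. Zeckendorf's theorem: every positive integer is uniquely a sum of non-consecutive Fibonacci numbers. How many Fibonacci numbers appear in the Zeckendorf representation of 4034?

7

Greedy algorithm:
4034 − 2584 = 1450
1450 − 987 = 463
463 − 377 = 86
86 − 55 = 31
31 − 21 = 10
10 − 8 = 2
2 − 2 = 0
4034 = 2584 + 987 + 377 + 55 + 21 + 8 + 2, which has 7 terms.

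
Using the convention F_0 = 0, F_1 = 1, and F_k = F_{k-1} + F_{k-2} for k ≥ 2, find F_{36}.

14930352

Iterating the recurrence up to F_{31} = 1346269 and F_{30} = 832040:
F_{32} = F_{31} + F_{30} = 1346269 + 832040 = 2178309
F_{33} = F_{32} + F_{31} = 2178309 + 1346269 = 3524578
F_{34} = F_{33} + F_{32} = 3524578 + 2178309 = 5702887
F_{35} = F_{34} + F_{33} = 5702887 + 3524578 = 9227465
F_{36} = F_{35} + F_{34} = 9227465 + 5702887 = 14930352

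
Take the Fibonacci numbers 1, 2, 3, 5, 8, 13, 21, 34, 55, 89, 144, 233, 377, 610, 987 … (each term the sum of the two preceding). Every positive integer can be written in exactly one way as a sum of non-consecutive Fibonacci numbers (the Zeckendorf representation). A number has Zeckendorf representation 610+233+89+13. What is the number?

610+233+89+13 = 945.

945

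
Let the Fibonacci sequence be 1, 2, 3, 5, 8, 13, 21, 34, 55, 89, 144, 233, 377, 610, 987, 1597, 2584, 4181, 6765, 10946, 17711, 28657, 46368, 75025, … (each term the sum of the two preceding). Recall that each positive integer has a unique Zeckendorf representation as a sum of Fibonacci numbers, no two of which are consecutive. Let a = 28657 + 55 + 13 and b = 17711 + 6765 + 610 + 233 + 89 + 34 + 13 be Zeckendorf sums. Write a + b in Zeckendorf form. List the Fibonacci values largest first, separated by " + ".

The two numbers are 28725 and 25455, so their sum is 54180.
54180 − 46368 = 7812
7812 − 6765 = 1047
1047 − 987 = 60
60 − 55 = 5
5 − 5 = 0

46368 + 6765 + 987 + 55 + 5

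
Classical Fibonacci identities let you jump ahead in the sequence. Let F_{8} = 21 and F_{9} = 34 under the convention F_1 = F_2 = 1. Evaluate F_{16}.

987

By the doubling identity F_{2k} = F_k(2F_{k+1} − F_k): F_{16} = 21·(2·34 − 21) = 21·47 = 987.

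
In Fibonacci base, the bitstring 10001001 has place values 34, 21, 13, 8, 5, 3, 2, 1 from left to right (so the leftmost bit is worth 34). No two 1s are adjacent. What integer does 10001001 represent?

Summing the place values of the 1 bits: 34 + 5 + 1 = 40.

40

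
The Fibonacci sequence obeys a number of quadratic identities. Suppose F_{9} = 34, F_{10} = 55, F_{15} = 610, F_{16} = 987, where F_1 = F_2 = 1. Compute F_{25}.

By the addition formula F_{m+n} = F_m F_{n+1} + F_{m−1} F_n with m=16, n=9: F_{25} = 987·55 + 610·34 = 54285 + 20740 = 75025.

75025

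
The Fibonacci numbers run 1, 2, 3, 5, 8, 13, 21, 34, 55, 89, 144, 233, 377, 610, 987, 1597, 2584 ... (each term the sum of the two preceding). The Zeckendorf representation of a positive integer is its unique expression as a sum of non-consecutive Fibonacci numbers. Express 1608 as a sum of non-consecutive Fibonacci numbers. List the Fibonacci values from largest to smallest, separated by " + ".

1597 + 8 + 3

1597 ≤ 1608 < 2584, so take 1597; remainder 11
8 ≤ 11 < 13, so take 8; remainder 3
3 ≤ 3 < 5, so take 3; remainder 0
So 1608 = 1597 + 8 + 3, with no two terms consecutive in the sequence.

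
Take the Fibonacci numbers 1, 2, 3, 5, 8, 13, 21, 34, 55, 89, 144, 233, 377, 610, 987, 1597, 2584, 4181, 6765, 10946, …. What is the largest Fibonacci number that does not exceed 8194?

6765

6765 ≤ 8194 < 10946, so the largest Fibonacci number not exceeding 8194 is 6765.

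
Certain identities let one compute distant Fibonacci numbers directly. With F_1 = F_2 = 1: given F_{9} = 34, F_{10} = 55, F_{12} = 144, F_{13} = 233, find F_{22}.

17711

By the addition formula F_{m+n} = F_m F_{n+1} + F_{m−1} F_n with m=13, n=9: F_{22} = 233·55 + 144·34 = 12815 + 4896 = 17711.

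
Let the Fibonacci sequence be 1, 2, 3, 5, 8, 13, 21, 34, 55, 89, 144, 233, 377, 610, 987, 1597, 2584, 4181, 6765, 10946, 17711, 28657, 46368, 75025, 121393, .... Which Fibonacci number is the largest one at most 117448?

75025 ≤ 117448 < 121393, so the largest Fibonacci number not exceeding 117448 is 75025.

75025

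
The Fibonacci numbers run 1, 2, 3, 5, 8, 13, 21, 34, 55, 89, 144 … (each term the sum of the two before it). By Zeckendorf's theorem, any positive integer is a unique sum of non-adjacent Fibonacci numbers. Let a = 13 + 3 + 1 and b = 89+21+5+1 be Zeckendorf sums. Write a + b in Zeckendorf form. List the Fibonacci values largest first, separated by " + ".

The two numbers are 17 and 116, so their sum is 133.
largest Fibonacci ≤ 133 is 89; 133 − 89 = 44
largest Fibonacci ≤ 44 is 34; 44 − 34 = 10
largest Fibonacci ≤ 10 is 8; 10 − 8 = 2
largest Fibonacci ≤ 2 is 2; 2 − 2 = 0

89 + 34 + 8 + 2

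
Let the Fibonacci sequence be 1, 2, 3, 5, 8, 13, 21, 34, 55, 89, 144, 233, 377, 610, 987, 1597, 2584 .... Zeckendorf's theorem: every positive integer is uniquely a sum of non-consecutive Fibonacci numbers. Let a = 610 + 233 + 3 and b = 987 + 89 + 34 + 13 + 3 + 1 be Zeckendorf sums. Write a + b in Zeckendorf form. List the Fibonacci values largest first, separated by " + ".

1597 + 233 + 89 + 34 + 13 + 5 + 2

The two numbers are 846 and 1127, so their sum is 1973.
1597 ≤ 1973 < 2584, so take 1597; remainder 376
233 ≤ 376 < 377, so take 233; remainder 143
89 ≤ 143 < 144, so take 89; remainder 54
34 ≤ 54 < 55, so take 34; remainder 20
13 ≤ 20 < 21, so take 13; remainder 7
5 ≤ 7 < 8, so take 5; remainder 2
2 ≤ 2 < 3, so take 2; remainder 0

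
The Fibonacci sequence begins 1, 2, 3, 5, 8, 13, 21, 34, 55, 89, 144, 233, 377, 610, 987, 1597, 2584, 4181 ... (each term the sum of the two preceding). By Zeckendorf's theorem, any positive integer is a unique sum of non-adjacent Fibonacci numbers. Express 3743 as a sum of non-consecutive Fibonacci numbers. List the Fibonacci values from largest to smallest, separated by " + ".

2584 + 987 + 144 + 21 + 5 + 2

3743 − 2584 = 1159
1159 − 987 = 172
172 − 144 = 28
28 − 21 = 7
7 − 5 = 2
2 − 2 = 0
So 3743 = 2584 + 987 + 144 + 21 + 5 + 2, with no two terms consecutive in the sequence.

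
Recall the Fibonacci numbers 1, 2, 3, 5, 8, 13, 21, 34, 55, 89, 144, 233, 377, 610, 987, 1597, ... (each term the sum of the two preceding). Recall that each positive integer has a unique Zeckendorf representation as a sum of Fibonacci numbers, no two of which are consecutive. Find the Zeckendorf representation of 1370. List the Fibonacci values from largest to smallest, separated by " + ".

Repeatedly subtract the largest Fibonacci number that fits:
1370: greatest Fibonacci not exceeding it is 987, leaving 383
383: greatest Fibonacci not exceeding it is 377, leaving 6
6: greatest Fibonacci not exceeding it is 5, leaving 1
1: greatest Fibonacci not exceeding it is 1, leaving 0
So 1370 = 987 + 377 + 5 + 1, with no two terms consecutive in the sequence.

987 + 377 + 5 + 1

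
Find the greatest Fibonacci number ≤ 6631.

4181

4181 ≤ 6631 < 6765, so the largest Fibonacci number not exceeding 6631 is 4181.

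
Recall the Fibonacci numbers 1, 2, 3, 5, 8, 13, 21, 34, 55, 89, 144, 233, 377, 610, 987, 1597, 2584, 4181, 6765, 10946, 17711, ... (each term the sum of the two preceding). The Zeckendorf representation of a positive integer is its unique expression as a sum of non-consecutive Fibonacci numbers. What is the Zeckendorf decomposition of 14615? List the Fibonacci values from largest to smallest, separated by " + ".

10946 + 2584 + 987 + 89 + 8 + 1

14615 − 10946 = 3669
3669 − 2584 = 1085
1085 − 987 = 98
98 − 89 = 9
9 − 8 = 1
1 − 1 = 0
So 14615 = 10946 + 2584 + 987 + 89 + 8 + 1, with no two terms consecutive in the sequence.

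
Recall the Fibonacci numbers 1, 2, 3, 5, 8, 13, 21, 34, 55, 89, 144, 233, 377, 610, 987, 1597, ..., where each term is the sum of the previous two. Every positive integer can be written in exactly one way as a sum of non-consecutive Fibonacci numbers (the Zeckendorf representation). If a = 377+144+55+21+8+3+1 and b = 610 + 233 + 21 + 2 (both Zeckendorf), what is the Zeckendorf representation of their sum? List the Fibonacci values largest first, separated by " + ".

987 + 377 + 89 + 21 + 1

The two numbers are 609 and 866, so their sum is 1475.
Greedily peel off the largest Fibonacci term at each step:
largest Fibonacci ≤ 1475 is 987; 1475 − 987 = 488
largest Fibonacci ≤ 488 is 377; 488 − 377 = 111
largest Fibonacci ≤ 111 is 89; 111 − 89 = 22
largest Fibonacci ≤ 22 is 21; 22 − 21 = 1
largest Fibonacci ≤ 1 is 1; 1 − 1 = 0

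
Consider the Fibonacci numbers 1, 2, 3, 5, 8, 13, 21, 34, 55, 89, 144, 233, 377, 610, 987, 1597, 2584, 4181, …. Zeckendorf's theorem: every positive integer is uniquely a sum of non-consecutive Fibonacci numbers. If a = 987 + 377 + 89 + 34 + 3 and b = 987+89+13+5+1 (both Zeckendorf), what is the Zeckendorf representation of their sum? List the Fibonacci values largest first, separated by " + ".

The two numbers are 1490 and 1095, so their sum is 2585.
Repeatedly subtract the largest Fibonacci number that fits:
largest Fibonacci ≤ 2585 is 2584; 2585 − 2584 = 1
largest Fibonacci ≤ 1 is 1; 1 − 1 = 0

2584 + 1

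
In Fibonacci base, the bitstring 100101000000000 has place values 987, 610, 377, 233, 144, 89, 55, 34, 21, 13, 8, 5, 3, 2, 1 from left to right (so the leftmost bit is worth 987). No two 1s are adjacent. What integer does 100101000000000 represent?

Summing the place values of the 1 bits: 987 + 233 + 89 = 1309.

1309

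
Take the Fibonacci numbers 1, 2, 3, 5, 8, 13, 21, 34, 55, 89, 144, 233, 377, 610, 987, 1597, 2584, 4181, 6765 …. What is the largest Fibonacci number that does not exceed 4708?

4181 ≤ 4708 < 6765, so the largest Fibonacci number not exceeding 4708 is 4181.

4181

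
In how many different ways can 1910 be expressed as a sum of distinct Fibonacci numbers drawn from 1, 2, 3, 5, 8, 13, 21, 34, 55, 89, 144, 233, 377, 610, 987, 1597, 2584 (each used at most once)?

15

Each representation comes from the Zeckendorf form by replacing some F_k with F_{k−1} + F_{k−2} where possible.
1910 = 1597+233+55+21+3+1 = 1597+233+55+13+8+3+1 = 1597+144+89+55+21+3+1 = 987+610+233+55+21+3+1 = … (11 more), for 15 in all.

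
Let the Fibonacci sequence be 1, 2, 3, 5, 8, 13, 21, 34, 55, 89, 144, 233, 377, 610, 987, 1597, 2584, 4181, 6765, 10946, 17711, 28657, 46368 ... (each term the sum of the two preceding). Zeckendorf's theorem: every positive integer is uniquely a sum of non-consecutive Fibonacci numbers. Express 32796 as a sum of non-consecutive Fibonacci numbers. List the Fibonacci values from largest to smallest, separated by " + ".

Greedily peel off the largest Fibonacci term at each step:
32796: greatest Fibonacci not exceeding it is 28657, leaving 4139
4139: greatest Fibonacci not exceeding it is 2584, leaving 1555
1555: greatest Fibonacci not exceeding it is 987, leaving 568
568: greatest Fibonacci not exceeding it is 377, leaving 191
191: greatest Fibonacci not exceeding it is 144, leaving 47
47: greatest Fibonacci not exceeding it is 34, leaving 13
13: greatest Fibonacci not exceeding it is 13, leaving 0
So 32796 = 28657 + 2584 + 987 + 377 + 144 + 34 + 13, with no two terms consecutive in the sequence.

28657 + 2584 + 987 + 377 + 144 + 34 + 13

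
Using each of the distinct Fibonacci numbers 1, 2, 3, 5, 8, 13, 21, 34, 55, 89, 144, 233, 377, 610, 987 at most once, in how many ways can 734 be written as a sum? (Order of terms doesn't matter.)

17

734 = 610+89+34+1 = 610+89+21+13+1 = 377+233+89+34+1 = 610+89+21+8+5+1 = 610+55+34+21+13+1 = … (12 more), for 17 in all.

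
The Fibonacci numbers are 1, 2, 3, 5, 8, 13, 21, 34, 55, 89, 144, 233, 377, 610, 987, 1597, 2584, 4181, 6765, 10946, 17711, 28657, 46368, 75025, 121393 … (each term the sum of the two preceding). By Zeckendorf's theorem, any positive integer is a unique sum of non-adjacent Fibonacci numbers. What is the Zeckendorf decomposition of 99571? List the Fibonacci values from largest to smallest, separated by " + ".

75025 + 17711 + 6765 + 55 + 13 + 2

99571: greatest Fibonacci not exceeding it is 75025, leaving 24546
24546: greatest Fibonacci not exceeding it is 17711, leaving 6835
6835: greatest Fibonacci not exceeding it is 6765, leaving 70
70: greatest Fibonacci not exceeding it is 55, leaving 15
15: greatest Fibonacci not exceeding it is 13, leaving 2
2: greatest Fibonacci not exceeding it is 2, leaving 0
So 99571 = 75025 + 17711 + 6765 + 55 + 13 + 2, with no two terms consecutive in the sequence.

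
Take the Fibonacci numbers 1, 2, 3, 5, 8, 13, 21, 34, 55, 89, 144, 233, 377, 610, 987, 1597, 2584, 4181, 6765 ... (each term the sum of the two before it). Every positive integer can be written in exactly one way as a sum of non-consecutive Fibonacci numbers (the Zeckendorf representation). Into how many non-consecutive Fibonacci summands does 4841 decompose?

Repeatedly subtract the largest Fibonacci number that fits:
4841: greatest Fibonacci not exceeding it is 4181, leaving 660
660: greatest Fibonacci not exceeding it is 610, leaving 50
50: greatest Fibonacci not exceeding it is 34, leaving 16
16: greatest Fibonacci not exceeding it is 13, leaving 3
3: greatest Fibonacci not exceeding it is 3, leaving 0
4841 = 4181 + 610 + 34 + 13 + 3, which has 5 terms.

5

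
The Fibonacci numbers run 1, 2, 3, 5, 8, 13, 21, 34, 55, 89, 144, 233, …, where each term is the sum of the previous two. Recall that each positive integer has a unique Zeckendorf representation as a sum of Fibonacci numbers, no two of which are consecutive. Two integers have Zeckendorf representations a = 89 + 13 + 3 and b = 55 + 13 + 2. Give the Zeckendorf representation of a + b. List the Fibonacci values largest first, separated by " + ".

The two numbers are 105 and 70, so their sum is 175.
Greedy algorithm:
largest Fibonacci ≤ 175 is 144; 175 − 144 = 31
largest Fibonacci ≤ 31 is 21; 31 − 21 = 10
largest Fibonacci ≤ 10 is 8; 10 − 8 = 2
largest Fibonacci ≤ 2 is 2; 2 − 2 = 0

144 + 21 + 8 + 2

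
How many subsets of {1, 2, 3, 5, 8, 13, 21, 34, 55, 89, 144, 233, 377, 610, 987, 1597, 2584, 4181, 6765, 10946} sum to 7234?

56

7234 = 6765+377+89+3 = 6765+377+89+2+1 = 6765+377+55+34+3 = 6765+233+144+89+3 = … (52 more), for 56 in all.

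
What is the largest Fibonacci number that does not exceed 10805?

6765

6765 ≤ 10805 < 10946, so the largest Fibonacci number not exceeding 10805 is 6765.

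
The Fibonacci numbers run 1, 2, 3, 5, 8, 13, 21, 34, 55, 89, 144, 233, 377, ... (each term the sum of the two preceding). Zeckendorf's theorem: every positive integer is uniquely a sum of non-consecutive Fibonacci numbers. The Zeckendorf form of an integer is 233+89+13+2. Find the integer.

337

233+89+13+2 = 337.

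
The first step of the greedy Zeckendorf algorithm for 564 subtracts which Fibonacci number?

377

377 ≤ 564 < 610, so the largest Fibonacci number not exceeding 564 is 377.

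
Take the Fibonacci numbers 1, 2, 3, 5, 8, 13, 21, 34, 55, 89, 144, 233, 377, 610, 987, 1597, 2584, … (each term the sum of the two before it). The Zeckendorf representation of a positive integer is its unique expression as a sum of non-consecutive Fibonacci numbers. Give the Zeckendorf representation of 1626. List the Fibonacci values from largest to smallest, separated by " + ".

1597 + 21 + 8

Greedy algorithm:
1626 − 1597 = 29
29 − 21 = 8
8 − 8 = 0
So 1626 = 1597 + 21 + 8, with no two terms consecutive in the sequence.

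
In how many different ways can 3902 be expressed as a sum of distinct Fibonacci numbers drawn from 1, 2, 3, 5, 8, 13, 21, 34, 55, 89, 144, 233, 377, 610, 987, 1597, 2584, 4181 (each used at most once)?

30

3902 = 2584+987+233+89+8+1 = 2584+987+233+89+5+3+1 = 2584+987+233+55+34+8+1 = 2584+610+377+233+89+8+1 = 2584+987+233+55+34+5+3+1 = … (25 more), for 30 in all.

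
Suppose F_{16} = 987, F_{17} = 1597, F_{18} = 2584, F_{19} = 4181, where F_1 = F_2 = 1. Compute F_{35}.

9227465

By the addition formula F_{m+n} = F_m F_{n+1} + F_{m−1} F_n with m=19, n=16: F_{35} = 4181·1597 + 2584·987 = 6677057 + 2550408 = 9227465.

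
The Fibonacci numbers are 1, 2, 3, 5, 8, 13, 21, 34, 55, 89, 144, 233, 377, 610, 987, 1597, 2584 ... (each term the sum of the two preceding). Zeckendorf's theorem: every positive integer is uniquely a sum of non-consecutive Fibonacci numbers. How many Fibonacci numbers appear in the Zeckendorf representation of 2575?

2575: greatest Fibonacci not exceeding it is 1597, leaving 978
978: greatest Fibonacci not exceeding it is 610, leaving 368
368: greatest Fibonacci not exceeding it is 233, leaving 135
135: greatest Fibonacci not exceeding it is 89, leaving 46
46: greatest Fibonacci not exceeding it is 34, leaving 12
12: greatest Fibonacci not exceeding it is 8, leaving 4
4: greatest Fibonacci not exceeding it is 3, leaving 1
1: greatest Fibonacci not exceeding it is 1, leaving 0
2575 = 1597 + 610 + 233 + 89 + 34 + 8 + 3 + 1, which has 8 terms.

8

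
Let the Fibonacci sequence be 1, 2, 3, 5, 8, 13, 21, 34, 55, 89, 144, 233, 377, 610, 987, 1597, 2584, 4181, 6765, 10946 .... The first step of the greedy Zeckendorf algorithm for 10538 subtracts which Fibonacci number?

6765 ≤ 10538 < 10946, so the largest Fibonacci number not exceeding 10538 is 6765.

6765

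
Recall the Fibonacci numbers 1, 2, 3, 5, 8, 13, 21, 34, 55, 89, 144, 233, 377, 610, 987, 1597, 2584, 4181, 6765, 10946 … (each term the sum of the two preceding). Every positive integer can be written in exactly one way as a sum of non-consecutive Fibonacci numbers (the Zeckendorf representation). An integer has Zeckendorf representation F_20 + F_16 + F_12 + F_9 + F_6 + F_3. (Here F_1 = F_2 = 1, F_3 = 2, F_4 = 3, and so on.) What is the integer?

7940

F_20 + F_16 + F_12 + F_9 + F_6 + F_3 = 6765 + 987 + 144 + 34 + 8 + 2 = 7940.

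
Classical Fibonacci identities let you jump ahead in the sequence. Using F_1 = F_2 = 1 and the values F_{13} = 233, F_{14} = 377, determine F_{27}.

196418

By the addition formula F_{m+n} = F_m F_{n+1} + F_{m−1} F_n with m=14, n=13: F_{27} = 377·377 + 233·233 = 142129 + 54289 = 196418.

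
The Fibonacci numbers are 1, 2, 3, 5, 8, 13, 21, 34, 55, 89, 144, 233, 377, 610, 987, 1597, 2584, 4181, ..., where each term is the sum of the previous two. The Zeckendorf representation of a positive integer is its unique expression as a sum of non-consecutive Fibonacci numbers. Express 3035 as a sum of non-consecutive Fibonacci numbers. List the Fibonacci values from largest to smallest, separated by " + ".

2584 + 377 + 55 + 13 + 5 + 1

largest Fibonacci ≤ 3035 is 2584; 3035 − 2584 = 451
largest Fibonacci ≤ 451 is 377; 451 − 377 = 74
largest Fibonacci ≤ 74 is 55; 74 − 55 = 19
largest Fibonacci ≤ 19 is 13; 19 − 13 = 6
largest Fibonacci ≤ 6 is 5; 6 − 5 = 1
largest Fibonacci ≤ 1 is 1; 1 − 1 = 0
So 3035 = 2584 + 377 + 55 + 13 + 5 + 1, with no two terms consecutive in the sequence.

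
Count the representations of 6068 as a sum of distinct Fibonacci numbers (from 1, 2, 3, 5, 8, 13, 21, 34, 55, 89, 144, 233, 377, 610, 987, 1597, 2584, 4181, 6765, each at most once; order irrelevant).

32

6068 = 4181+1597+233+55+2 = 4181+1597+233+34+21+2 = 4181+1597+144+89+55+2 = 4181+987+610+233+55+2 = 4181+1597+233+34+13+8+2 = … (27 more), for 32 in all.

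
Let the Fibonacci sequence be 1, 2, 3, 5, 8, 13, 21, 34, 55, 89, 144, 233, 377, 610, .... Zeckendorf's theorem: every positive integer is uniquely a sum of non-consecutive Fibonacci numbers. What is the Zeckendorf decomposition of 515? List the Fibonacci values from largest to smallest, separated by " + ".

377 + 89 + 34 + 13 + 2

subtract 377 from 515: 138 remains
subtract 89 from 138: 49 remains
subtract 34 from 49: 15 remains
subtract 13 from 15: 2 remains
subtract 2 from 2: 0 remains
So 515 = 377 + 89 + 34 + 13 + 2, with no two terms consecutive in the sequence.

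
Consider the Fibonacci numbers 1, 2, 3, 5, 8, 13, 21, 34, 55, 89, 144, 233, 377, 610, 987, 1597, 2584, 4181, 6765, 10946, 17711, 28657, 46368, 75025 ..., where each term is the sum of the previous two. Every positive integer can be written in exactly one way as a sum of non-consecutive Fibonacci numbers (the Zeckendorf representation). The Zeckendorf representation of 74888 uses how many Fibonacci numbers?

9

Repeatedly subtract the largest Fibonacci number that fits:
largest Fibonacci ≤ 74888 is 46368; 74888 − 46368 = 28520
largest Fibonacci ≤ 28520 is 17711; 28520 − 17711 = 10809
largest Fibonacci ≤ 10809 is 6765; 10809 − 6765 = 4044
largest Fibonacci ≤ 4044 is 2584; 4044 − 2584 = 1460
largest Fibonacci ≤ 1460 is 987; 1460 − 987 = 473
largest Fibonacci ≤ 473 is 377; 473 − 377 = 96
largest Fibonacci ≤ 96 is 89; 96 − 89 = 7
largest Fibonacci ≤ 7 is 5; 7 − 5 = 2
largest Fibonacci ≤ 2 is 2; 2 − 2 = 0
74888 = 46368 + 17711 + 6765 + 2584 + 987 + 377 + 89 + 5 + 2, which has 9 terms.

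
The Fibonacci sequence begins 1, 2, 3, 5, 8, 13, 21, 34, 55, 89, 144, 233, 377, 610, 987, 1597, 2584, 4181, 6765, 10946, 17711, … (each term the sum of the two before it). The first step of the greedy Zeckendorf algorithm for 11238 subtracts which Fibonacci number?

10946 ≤ 11238 < 17711, so the largest Fibonacci number not exceeding 11238 is 10946.

10946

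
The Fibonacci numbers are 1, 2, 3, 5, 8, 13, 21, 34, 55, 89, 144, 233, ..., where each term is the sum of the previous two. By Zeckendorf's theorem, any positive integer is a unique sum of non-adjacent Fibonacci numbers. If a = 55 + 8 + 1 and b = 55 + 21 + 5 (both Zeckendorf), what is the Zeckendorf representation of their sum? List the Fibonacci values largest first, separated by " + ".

144 + 1

The two numbers are 64 and 81, so their sum is 145.
subtract 144 from 145: 1 remains
subtract 1 from 1: 0 remains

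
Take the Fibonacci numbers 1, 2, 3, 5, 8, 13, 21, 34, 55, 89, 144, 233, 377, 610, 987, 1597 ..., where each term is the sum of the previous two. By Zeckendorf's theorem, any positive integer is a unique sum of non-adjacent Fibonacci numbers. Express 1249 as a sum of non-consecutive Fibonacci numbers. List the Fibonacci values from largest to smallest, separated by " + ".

Repeatedly subtract the largest Fibonacci number that fits:
1249: greatest Fibonacci not exceeding it is 987, leaving 262
262: greatest Fibonacci not exceeding it is 233, leaving 29
29: greatest Fibonacci not exceeding it is 21, leaving 8
8: greatest Fibonacci not exceeding it is 8, leaving 0
So 1249 = 987 + 233 + 21 + 8, with no two terms consecutive in the sequence.

987 + 233 + 21 + 8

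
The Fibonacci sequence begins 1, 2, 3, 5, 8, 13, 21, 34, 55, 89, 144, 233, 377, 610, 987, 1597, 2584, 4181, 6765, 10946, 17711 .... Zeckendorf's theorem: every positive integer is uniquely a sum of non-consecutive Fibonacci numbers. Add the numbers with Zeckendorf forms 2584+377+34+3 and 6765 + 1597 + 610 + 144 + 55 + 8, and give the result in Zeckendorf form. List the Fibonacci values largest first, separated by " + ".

The two numbers are 2998 and 9179, so their sum is 12177.
largest Fibonacci ≤ 12177 is 10946; 12177 − 10946 = 1231
largest Fibonacci ≤ 1231 is 987; 1231 − 987 = 244
largest Fibonacci ≤ 244 is 233; 244 − 233 = 11
largest Fibonacci ≤ 11 is 8; 11 − 8 = 3
largest Fibonacci ≤ 3 is 3; 3 − 3 = 0

10946 + 987 + 233 + 8 + 3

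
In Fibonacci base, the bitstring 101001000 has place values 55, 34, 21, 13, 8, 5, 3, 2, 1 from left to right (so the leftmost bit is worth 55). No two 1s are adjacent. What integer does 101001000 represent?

81

Summing the place values of the 1 bits: 55 + 21 + 5 = 81.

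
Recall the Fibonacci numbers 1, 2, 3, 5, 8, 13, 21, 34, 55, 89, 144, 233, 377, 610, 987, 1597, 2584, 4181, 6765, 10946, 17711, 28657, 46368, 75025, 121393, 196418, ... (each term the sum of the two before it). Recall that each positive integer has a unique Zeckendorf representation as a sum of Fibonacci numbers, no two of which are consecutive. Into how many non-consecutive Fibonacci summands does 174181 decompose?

174181 − 121393 = 52788
52788 − 46368 = 6420
6420 − 4181 = 2239
2239 − 1597 = 642
642 − 610 = 32
32 − 21 = 11
11 − 8 = 3
3 − 3 = 0
174181 = 121393 + 46368 + 4181 + 1597 + 610 + 21 + 8 + 3, which has 8 terms.

8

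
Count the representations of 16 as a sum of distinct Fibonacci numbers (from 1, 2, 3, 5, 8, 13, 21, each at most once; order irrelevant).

4

Starting from the Zeckendorf form and repeatedly splitting a term F_k into F_{k−1} + F_{k−2} (when neither is already used) reaches every representation.
16 = 13+3 = 13+2+1 = 8+5+3 = 8+5+2+1 — 4 representations.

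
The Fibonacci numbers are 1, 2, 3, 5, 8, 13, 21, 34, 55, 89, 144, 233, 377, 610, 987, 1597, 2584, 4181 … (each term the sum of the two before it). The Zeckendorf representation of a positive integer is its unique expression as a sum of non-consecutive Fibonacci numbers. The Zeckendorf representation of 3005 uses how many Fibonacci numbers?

3005 − 2584 = 421
421 − 377 = 44
44 − 34 = 10
10 − 8 = 2
2 − 2 = 0
3005 = 2584 + 377 + 34 + 8 + 2, which has 5 terms.

5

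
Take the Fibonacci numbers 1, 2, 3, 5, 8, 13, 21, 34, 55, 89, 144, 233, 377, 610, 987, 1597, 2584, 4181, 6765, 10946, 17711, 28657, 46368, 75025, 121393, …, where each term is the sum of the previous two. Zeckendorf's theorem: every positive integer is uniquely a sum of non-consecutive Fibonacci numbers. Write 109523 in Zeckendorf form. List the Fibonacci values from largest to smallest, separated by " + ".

75025 ≤ 109523 < 121393, so take 75025; remainder 34498
28657 ≤ 34498 < 46368, so take 28657; remainder 5841
4181 ≤ 5841 < 6765, so take 4181; remainder 1660
1597 ≤ 1660 < 2584, so take 1597; remainder 63
55 ≤ 63 < 89, so take 55; remainder 8
8 ≤ 8 < 13, so take 8; remainder 0
So 109523 = 75025 + 28657 + 4181 + 1597 + 55 + 8, with no two terms consecutive in the sequence.

75025 + 28657 + 4181 + 1597 + 55 + 8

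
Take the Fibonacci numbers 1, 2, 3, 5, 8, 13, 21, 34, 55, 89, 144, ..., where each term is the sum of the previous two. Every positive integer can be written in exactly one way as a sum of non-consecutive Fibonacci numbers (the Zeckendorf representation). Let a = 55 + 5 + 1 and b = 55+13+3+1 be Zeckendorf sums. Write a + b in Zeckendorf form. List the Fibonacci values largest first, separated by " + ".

The two numbers are 61 and 72, so their sum is 133.
subtract 89 from 133: 44 remains
subtract 34 from 44: 10 remains
subtract 8 from 10: 2 remains
subtract 2 from 2: 0 remains

89 + 34 + 8 + 2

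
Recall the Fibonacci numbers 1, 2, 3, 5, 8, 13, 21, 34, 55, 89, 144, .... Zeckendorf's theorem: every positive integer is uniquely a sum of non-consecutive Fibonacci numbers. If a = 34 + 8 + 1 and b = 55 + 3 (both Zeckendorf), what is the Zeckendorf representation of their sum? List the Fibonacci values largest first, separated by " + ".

89 + 8 + 3 + 1

The two numbers are 43 and 58, so their sum is 101.
Repeatedly subtract the largest Fibonacci number that fits:
take 89 (≤ 101); 101 − 89 = 12
take 8 (≤ 12); 12 − 8 = 4
take 3 (≤ 4); 4 − 3 = 1
take 1 (≤ 1); 1 − 1 = 0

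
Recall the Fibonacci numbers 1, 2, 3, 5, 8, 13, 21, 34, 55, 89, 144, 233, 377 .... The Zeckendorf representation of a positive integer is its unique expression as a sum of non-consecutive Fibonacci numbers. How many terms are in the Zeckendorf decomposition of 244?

3

Repeatedly subtract the largest Fibonacci number that fits:
244: greatest Fibonacci not exceeding it is 233, leaving 11
11: greatest Fibonacci not exceeding it is 8, leaving 3
3: greatest Fibonacci not exceeding it is 3, leaving 0
244 = 233 + 8 + 3, which has 3 terms.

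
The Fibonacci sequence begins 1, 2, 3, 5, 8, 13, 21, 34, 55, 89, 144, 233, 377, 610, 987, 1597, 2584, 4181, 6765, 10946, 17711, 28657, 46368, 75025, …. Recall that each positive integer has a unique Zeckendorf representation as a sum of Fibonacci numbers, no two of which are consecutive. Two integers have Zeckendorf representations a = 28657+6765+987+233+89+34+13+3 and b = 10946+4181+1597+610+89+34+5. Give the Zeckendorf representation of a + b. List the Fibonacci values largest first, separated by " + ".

The two numbers are 36781 and 17462, so their sum is 54243.
54243: greatest Fibonacci not exceeding it is 46368, leaving 7875
7875: greatest Fibonacci not exceeding it is 6765, leaving 1110
1110: greatest Fibonacci not exceeding it is 987, leaving 123
123: greatest Fibonacci not exceeding it is 89, leaving 34
34: greatest Fibonacci not exceeding it is 34, leaving 0

46368 + 6765 + 987 + 89 + 34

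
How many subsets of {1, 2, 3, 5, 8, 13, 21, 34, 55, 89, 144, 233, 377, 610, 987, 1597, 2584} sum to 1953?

Starting from the Zeckendorf form and repeatedly splitting a term F_k into F_{k−1} + F_{k−2} (when neither is already used) reaches every representation.
1953 = 1597+233+89+34 = 1597+233+89+21+13 = 987+610+233+89+34 = 1597+233+89+21+8+5 = … (19 more), for 23 in all.

23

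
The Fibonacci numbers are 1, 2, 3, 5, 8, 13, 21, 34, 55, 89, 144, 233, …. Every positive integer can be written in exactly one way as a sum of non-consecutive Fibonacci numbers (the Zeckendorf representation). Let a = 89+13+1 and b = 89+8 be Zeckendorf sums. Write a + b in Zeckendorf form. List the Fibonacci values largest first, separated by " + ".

The two numbers are 103 and 97, so their sum is 200.
Repeatedly subtract the largest Fibonacci number that fits:
largest Fibonacci ≤ 200 is 144; 200 − 144 = 56
largest Fibonacci ≤ 56 is 55; 56 − 55 = 1
largest Fibonacci ≤ 1 is 1; 1 − 1 = 0

144 + 55 + 1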